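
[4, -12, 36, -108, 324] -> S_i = 4*-3^i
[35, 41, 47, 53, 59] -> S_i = 35 + 6*i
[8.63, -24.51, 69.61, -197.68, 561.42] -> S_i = 8.63*(-2.84)^i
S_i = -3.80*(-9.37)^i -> [-3.8, 35.61, -333.63, 3126.1, -29291.52]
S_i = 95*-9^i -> [95, -855, 7695, -69255, 623295]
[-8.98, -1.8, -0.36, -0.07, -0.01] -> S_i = -8.98*0.20^i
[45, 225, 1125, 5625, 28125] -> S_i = 45*5^i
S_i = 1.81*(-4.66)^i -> [1.81, -8.43, 39.31, -183.16, 853.54]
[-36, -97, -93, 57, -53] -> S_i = Random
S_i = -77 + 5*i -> [-77, -72, -67, -62, -57]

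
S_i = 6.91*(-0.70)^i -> [6.91, -4.84, 3.39, -2.37, 1.66]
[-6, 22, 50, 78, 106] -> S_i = -6 + 28*i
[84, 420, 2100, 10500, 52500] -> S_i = 84*5^i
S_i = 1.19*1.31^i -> [1.19, 1.56, 2.04, 2.68, 3.5]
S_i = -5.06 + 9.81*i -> [-5.06, 4.75, 14.56, 24.37, 34.18]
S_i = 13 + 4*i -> [13, 17, 21, 25, 29]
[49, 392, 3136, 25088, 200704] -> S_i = 49*8^i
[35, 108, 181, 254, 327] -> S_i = 35 + 73*i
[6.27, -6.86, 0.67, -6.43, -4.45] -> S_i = Random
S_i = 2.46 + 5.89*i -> [2.46, 8.35, 14.24, 20.13, 26.02]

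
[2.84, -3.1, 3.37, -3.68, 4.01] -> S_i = 2.84*(-1.09)^i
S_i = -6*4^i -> [-6, -24, -96, -384, -1536]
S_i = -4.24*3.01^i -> [-4.24, -12.76, -38.41, -115.63, -348.04]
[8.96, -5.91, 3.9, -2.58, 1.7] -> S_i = 8.96*(-0.66)^i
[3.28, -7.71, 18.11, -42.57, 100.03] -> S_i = 3.28*(-2.35)^i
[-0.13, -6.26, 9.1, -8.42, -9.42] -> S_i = Random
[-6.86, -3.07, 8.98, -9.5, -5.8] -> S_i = Random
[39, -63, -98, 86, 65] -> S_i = Random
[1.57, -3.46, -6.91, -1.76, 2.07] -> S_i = Random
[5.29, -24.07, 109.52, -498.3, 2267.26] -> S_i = 5.29*(-4.55)^i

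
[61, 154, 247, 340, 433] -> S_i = 61 + 93*i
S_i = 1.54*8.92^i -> [1.54, 13.74, 122.53, 1092.99, 9749.45]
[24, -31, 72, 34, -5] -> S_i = Random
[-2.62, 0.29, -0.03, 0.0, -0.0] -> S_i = -2.62*(-0.11)^i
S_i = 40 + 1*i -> [40, 41, 42, 43, 44]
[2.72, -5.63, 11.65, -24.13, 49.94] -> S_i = 2.72*(-2.07)^i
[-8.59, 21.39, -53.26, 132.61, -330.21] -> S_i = -8.59*(-2.49)^i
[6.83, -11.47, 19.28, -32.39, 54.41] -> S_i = 6.83*(-1.68)^i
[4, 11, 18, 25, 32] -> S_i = 4 + 7*i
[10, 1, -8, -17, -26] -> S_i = 10 + -9*i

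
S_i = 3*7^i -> [3, 21, 147, 1029, 7203]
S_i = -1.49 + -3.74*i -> [-1.49, -5.23, -8.97, -12.71, -16.45]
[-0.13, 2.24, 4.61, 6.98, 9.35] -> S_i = -0.13 + 2.37*i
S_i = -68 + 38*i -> [-68, -30, 8, 46, 84]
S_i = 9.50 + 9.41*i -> [9.5, 18.91, 28.32, 37.73, 47.14]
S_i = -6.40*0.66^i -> [-6.4, -4.22, -2.79, -1.84, -1.21]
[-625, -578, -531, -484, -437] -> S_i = -625 + 47*i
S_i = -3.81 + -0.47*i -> [-3.81, -4.28, -4.75, -5.22, -5.69]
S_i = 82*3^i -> [82, 246, 738, 2214, 6642]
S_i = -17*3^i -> [-17, -51, -153, -459, -1377]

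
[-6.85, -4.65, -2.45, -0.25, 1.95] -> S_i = -6.85 + 2.20*i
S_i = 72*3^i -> [72, 216, 648, 1944, 5832]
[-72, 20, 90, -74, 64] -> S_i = Random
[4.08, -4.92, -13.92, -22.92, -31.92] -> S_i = 4.08 + -9.00*i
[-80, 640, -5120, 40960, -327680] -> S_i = -80*-8^i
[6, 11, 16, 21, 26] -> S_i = 6 + 5*i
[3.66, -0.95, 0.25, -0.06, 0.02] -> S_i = 3.66*(-0.26)^i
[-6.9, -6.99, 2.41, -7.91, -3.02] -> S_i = Random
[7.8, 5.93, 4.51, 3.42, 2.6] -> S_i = 7.80*0.76^i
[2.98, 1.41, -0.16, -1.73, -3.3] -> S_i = 2.98 + -1.57*i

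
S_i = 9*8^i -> [9, 72, 576, 4608, 36864]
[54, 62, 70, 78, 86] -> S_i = 54 + 8*i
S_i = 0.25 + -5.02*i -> [0.25, -4.77, -9.79, -14.81, -19.83]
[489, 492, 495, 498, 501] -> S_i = 489 + 3*i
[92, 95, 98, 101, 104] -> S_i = 92 + 3*i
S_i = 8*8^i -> [8, 64, 512, 4096, 32768]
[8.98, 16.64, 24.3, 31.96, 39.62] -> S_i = 8.98 + 7.66*i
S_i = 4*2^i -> [4, 8, 16, 32, 64]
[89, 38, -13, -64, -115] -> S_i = 89 + -51*i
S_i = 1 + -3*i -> [1, -2, -5, -8, -11]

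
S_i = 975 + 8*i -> [975, 983, 991, 999, 1007]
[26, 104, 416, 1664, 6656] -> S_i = 26*4^i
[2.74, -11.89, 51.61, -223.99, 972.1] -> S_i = 2.74*(-4.34)^i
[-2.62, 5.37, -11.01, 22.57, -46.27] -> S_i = -2.62*(-2.05)^i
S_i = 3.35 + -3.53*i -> [3.35, -0.18, -3.71, -7.24, -10.77]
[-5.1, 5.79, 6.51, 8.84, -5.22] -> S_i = Random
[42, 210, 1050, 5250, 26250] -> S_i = 42*5^i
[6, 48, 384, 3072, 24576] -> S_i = 6*8^i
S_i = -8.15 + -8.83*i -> [-8.15, -16.98, -25.81, -34.64, -43.47]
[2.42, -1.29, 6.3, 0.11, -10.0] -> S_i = Random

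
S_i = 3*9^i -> [3, 27, 243, 2187, 19683]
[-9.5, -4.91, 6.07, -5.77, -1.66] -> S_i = Random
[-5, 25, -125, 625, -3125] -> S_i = -5*-5^i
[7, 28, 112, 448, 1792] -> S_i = 7*4^i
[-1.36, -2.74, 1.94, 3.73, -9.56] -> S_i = Random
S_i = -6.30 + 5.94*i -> [-6.3, -0.36, 5.58, 11.52, 17.46]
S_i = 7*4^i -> [7, 28, 112, 448, 1792]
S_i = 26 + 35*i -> [26, 61, 96, 131, 166]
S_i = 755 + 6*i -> [755, 761, 767, 773, 779]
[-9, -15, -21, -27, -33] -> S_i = -9 + -6*i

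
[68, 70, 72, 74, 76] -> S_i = 68 + 2*i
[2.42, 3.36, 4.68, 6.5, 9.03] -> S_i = 2.42*1.39^i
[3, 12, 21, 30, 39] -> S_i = 3 + 9*i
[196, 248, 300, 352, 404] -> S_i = 196 + 52*i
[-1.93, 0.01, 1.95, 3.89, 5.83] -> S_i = -1.93 + 1.94*i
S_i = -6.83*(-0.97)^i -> [-6.83, 6.63, -6.43, 6.23, -6.05]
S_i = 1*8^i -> [1, 8, 64, 512, 4096]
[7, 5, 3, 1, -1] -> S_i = 7 + -2*i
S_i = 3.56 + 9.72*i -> [3.56, 13.28, 23.0, 32.72, 42.44]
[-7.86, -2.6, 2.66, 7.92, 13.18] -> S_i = -7.86 + 5.26*i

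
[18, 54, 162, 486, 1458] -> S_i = 18*3^i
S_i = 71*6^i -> [71, 426, 2556, 15336, 92016]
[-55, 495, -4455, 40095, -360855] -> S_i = -55*-9^i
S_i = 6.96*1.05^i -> [6.96, 7.31, 7.67, 8.06, 8.46]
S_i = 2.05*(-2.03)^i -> [2.05, -4.16, 8.45, -17.15, 34.81]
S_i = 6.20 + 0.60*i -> [6.2, 6.8, 7.4, 8.0, 8.6]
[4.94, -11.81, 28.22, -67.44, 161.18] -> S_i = 4.94*(-2.39)^i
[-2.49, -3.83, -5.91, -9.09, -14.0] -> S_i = -2.49*1.54^i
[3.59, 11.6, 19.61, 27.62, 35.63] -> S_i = 3.59 + 8.01*i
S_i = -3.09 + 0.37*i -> [-3.09, -2.72, -2.35, -1.98, -1.61]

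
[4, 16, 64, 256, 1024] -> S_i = 4*4^i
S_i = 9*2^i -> [9, 18, 36, 72, 144]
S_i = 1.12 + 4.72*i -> [1.12, 5.84, 10.56, 15.28, 20.0]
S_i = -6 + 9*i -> [-6, 3, 12, 21, 30]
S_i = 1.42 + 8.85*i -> [1.42, 10.27, 19.12, 27.97, 36.82]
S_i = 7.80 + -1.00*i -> [7.8, 6.8, 5.8, 4.8, 3.8]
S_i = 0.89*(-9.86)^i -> [0.89, -8.78, 86.53, -853.14, 8411.97]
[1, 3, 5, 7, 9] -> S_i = 1 + 2*i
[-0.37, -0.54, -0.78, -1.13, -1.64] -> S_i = -0.37*1.45^i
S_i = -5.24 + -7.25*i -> [-5.24, -12.49, -19.74, -26.99, -34.24]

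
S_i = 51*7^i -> [51, 357, 2499, 17493, 122451]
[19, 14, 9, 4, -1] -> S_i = 19 + -5*i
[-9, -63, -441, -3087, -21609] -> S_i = -9*7^i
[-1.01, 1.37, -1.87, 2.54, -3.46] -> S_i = -1.01*(-1.36)^i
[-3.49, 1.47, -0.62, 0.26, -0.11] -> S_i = -3.49*(-0.42)^i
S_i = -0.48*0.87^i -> [-0.48, -0.42, -0.36, -0.32, -0.27]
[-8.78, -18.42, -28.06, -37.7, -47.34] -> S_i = -8.78 + -9.64*i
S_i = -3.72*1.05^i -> [-3.72, -3.91, -4.1, -4.31, -4.52]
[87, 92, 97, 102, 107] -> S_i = 87 + 5*i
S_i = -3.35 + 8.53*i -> [-3.35, 5.18, 13.71, 22.24, 30.77]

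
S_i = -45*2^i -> [-45, -90, -180, -360, -720]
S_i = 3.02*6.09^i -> [3.02, 18.39, 112.01, 682.12, 4154.09]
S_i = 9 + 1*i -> [9, 10, 11, 12, 13]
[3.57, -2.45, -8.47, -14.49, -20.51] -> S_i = 3.57 + -6.02*i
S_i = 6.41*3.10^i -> [6.41, 19.87, 61.6, 190.96, 591.98]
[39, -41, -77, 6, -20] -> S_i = Random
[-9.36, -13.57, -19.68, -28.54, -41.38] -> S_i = -9.36*1.45^i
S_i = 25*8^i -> [25, 200, 1600, 12800, 102400]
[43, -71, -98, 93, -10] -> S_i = Random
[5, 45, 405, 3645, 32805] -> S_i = 5*9^i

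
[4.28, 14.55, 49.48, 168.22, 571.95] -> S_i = 4.28*3.40^i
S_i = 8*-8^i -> [8, -64, 512, -4096, 32768]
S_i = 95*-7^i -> [95, -665, 4655, -32585, 228095]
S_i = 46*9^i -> [46, 414, 3726, 33534, 301806]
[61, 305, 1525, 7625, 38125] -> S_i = 61*5^i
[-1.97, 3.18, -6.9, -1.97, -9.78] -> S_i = Random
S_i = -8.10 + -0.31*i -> [-8.1, -8.41, -8.72, -9.03, -9.34]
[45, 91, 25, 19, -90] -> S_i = Random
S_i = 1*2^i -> [1, 2, 4, 8, 16]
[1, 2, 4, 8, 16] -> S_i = 1*2^i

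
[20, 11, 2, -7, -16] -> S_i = 20 + -9*i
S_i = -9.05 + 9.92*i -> [-9.05, 0.87, 10.79, 20.71, 30.63]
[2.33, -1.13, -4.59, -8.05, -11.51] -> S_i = 2.33 + -3.46*i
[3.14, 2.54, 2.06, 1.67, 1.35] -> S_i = 3.14*0.81^i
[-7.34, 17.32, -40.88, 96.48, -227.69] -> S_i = -7.34*(-2.36)^i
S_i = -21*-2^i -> [-21, 42, -84, 168, -336]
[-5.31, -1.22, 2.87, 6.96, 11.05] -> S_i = -5.31 + 4.09*i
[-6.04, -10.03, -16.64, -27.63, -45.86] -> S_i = -6.04*1.66^i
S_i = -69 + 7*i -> [-69, -62, -55, -48, -41]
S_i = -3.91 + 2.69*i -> [-3.91, -1.22, 1.47, 4.16, 6.85]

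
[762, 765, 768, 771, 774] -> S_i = 762 + 3*i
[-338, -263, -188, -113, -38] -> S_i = -338 + 75*i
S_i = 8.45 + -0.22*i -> [8.45, 8.23, 8.01, 7.79, 7.57]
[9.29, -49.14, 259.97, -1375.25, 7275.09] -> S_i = 9.29*(-5.29)^i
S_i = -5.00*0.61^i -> [-5.0, -3.05, -1.86, -1.13, -0.69]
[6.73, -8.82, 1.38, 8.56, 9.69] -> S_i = Random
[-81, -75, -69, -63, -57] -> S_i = -81 + 6*i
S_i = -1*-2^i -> [-1, 2, -4, 8, -16]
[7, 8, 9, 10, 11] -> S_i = 7 + 1*i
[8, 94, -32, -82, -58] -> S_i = Random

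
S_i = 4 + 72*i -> [4, 76, 148, 220, 292]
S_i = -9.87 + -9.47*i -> [-9.87, -19.34, -28.81, -38.28, -47.75]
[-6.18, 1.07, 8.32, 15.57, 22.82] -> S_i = -6.18 + 7.25*i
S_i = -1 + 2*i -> [-1, 1, 3, 5, 7]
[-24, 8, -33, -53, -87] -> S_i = Random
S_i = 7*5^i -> [7, 35, 175, 875, 4375]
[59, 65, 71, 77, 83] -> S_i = 59 + 6*i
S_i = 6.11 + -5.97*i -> [6.11, 0.14, -5.83, -11.8, -17.77]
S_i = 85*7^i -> [85, 595, 4165, 29155, 204085]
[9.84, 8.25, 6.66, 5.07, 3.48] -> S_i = 9.84 + -1.59*i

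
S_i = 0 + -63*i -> [0, -63, -126, -189, -252]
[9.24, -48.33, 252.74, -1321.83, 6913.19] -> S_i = 9.24*(-5.23)^i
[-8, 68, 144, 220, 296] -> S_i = -8 + 76*i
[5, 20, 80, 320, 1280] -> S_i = 5*4^i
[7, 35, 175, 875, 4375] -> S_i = 7*5^i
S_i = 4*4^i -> [4, 16, 64, 256, 1024]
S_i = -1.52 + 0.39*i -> [-1.52, -1.13, -0.74, -0.35, 0.04]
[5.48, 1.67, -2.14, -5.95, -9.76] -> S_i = 5.48 + -3.81*i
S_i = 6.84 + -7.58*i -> [6.84, -0.74, -8.32, -15.9, -23.48]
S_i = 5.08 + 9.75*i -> [5.08, 14.83, 24.58, 34.33, 44.08]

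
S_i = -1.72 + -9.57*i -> [-1.72, -11.29, -20.86, -30.43, -40.0]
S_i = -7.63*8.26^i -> [-7.63, -63.02, -520.58, -4299.96, -35517.69]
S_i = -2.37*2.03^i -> [-2.37, -4.81, -9.77, -19.83, -40.25]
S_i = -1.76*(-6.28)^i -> [-1.76, 11.05, -69.41, 435.9, -2737.48]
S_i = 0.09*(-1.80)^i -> [0.09, -0.16, 0.29, -0.52, 0.94]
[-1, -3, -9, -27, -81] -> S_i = -1*3^i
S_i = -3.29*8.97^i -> [-3.29, -29.51, -264.72, -2374.51, -21299.32]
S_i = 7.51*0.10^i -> [7.51, 0.75, 0.08, 0.01, 0.0]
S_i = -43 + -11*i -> [-43, -54, -65, -76, -87]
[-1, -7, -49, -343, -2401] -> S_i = -1*7^i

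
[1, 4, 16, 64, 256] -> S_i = 1*4^i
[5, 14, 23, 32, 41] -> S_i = 5 + 9*i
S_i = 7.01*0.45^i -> [7.01, 3.15, 1.42, 0.64, 0.29]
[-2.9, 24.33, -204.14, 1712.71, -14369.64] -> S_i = -2.90*(-8.39)^i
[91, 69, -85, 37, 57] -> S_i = Random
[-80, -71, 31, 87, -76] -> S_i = Random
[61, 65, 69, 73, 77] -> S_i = 61 + 4*i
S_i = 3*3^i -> [3, 9, 27, 81, 243]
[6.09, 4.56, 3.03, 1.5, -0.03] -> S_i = 6.09 + -1.53*i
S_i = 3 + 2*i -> [3, 5, 7, 9, 11]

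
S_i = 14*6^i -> [14, 84, 504, 3024, 18144]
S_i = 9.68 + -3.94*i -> [9.68, 5.74, 1.8, -2.14, -6.08]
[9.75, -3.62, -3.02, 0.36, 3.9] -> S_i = Random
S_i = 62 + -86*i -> [62, -24, -110, -196, -282]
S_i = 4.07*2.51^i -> [4.07, 10.22, 25.64, 64.36, 161.54]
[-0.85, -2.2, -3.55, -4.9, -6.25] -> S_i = -0.85 + -1.35*i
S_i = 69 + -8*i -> [69, 61, 53, 45, 37]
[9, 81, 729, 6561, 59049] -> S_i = 9*9^i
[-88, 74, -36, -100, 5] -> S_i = Random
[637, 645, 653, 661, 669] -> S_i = 637 + 8*i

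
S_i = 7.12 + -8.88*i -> [7.12, -1.76, -10.64, -19.52, -28.4]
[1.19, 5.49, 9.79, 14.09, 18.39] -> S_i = 1.19 + 4.30*i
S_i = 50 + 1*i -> [50, 51, 52, 53, 54]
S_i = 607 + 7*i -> [607, 614, 621, 628, 635]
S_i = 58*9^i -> [58, 522, 4698, 42282, 380538]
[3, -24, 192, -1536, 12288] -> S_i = 3*-8^i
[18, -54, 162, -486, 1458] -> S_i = 18*-3^i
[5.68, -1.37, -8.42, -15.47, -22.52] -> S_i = 5.68 + -7.05*i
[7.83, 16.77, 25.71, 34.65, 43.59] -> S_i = 7.83 + 8.94*i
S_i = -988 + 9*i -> [-988, -979, -970, -961, -952]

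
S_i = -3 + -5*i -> [-3, -8, -13, -18, -23]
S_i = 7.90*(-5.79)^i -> [7.9, -45.74, 264.84, -1533.43, 8878.54]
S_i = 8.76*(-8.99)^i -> [8.76, -78.75, 707.98, -6364.78, 57219.34]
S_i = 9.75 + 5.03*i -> [9.75, 14.78, 19.81, 24.84, 29.87]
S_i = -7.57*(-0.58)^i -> [-7.57, 4.39, -2.55, 1.48, -0.86]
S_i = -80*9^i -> [-80, -720, -6480, -58320, -524880]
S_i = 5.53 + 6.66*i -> [5.53, 12.19, 18.85, 25.51, 32.17]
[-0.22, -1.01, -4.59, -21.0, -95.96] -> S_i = -0.22*4.57^i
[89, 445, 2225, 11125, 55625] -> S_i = 89*5^i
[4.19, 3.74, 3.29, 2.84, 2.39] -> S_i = 4.19 + -0.45*i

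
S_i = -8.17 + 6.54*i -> [-8.17, -1.63, 4.91, 11.45, 17.99]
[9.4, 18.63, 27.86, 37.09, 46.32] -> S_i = 9.40 + 9.23*i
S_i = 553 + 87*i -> [553, 640, 727, 814, 901]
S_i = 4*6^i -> [4, 24, 144, 864, 5184]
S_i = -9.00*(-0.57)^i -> [-9.0, 5.13, -2.92, 1.67, -0.95]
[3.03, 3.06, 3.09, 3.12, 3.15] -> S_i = 3.03*1.01^i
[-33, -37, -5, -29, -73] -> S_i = Random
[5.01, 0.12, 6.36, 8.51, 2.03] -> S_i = Random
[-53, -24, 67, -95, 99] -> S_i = Random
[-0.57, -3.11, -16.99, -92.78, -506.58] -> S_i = -0.57*5.46^i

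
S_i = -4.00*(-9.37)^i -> [-4.0, 37.48, -351.19, 3290.63, -30833.18]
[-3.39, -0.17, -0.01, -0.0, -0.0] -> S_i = -3.39*0.05^i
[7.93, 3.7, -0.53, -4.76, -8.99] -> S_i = 7.93 + -4.23*i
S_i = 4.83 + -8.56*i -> [4.83, -3.73, -12.29, -20.85, -29.41]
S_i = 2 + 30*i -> [2, 32, 62, 92, 122]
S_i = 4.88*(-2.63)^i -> [4.88, -12.83, 33.75, -88.77, 233.48]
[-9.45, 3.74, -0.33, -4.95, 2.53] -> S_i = Random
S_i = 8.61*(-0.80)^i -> [8.61, -6.89, 5.51, -4.41, 3.53]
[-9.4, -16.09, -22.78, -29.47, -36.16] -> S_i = -9.40 + -6.69*i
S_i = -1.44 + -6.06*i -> [-1.44, -7.5, -13.56, -19.62, -25.68]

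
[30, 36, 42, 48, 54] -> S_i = 30 + 6*i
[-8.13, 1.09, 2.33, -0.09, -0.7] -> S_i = Random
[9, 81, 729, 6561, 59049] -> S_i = 9*9^i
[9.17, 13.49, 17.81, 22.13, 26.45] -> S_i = 9.17 + 4.32*i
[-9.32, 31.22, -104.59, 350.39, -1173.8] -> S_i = -9.32*(-3.35)^i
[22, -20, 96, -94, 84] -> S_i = Random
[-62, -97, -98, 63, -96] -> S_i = Random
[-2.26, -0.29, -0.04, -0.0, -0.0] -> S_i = -2.26*0.13^i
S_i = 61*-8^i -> [61, -488, 3904, -31232, 249856]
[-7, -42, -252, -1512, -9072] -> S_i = -7*6^i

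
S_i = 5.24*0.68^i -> [5.24, 3.56, 2.42, 1.65, 1.12]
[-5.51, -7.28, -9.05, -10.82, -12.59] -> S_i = -5.51 + -1.77*i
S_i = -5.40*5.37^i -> [-5.4, -29.0, -155.72, -836.21, -4490.46]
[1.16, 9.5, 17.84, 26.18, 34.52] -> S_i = 1.16 + 8.34*i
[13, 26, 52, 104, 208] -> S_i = 13*2^i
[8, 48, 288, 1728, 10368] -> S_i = 8*6^i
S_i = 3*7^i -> [3, 21, 147, 1029, 7203]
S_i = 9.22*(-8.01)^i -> [9.22, -73.85, 591.56, -4738.36, 37954.3]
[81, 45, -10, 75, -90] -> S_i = Random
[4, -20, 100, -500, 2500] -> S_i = 4*-5^i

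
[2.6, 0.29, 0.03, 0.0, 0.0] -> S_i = 2.60*0.11^i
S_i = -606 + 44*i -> [-606, -562, -518, -474, -430]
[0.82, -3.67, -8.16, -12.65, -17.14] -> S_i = 0.82 + -4.49*i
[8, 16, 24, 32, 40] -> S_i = 8 + 8*i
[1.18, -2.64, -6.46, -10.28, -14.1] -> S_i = 1.18 + -3.82*i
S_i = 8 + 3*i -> [8, 11, 14, 17, 20]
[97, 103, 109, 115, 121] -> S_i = 97 + 6*i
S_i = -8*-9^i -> [-8, 72, -648, 5832, -52488]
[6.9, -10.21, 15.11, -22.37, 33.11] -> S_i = 6.90*(-1.48)^i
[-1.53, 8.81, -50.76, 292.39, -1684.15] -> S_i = -1.53*(-5.76)^i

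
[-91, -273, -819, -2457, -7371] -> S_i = -91*3^i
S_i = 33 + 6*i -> [33, 39, 45, 51, 57]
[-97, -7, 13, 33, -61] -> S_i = Random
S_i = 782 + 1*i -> [782, 783, 784, 785, 786]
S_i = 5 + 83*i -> [5, 88, 171, 254, 337]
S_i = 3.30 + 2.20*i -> [3.3, 5.5, 7.7, 9.9, 12.1]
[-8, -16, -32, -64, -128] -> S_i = -8*2^i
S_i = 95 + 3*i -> [95, 98, 101, 104, 107]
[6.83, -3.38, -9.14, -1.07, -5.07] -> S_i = Random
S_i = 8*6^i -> [8, 48, 288, 1728, 10368]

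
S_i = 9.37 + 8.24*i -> [9.37, 17.61, 25.85, 34.09, 42.33]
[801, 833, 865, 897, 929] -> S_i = 801 + 32*i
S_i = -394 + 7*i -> [-394, -387, -380, -373, -366]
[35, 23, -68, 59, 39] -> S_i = Random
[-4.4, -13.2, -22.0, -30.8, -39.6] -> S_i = -4.40 + -8.80*i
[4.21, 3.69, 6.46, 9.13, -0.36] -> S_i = Random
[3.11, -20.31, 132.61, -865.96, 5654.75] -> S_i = 3.11*(-6.53)^i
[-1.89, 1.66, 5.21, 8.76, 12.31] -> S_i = -1.89 + 3.55*i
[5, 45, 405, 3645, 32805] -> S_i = 5*9^i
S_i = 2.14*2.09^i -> [2.14, 4.47, 9.35, 19.54, 40.83]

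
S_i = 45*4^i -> [45, 180, 720, 2880, 11520]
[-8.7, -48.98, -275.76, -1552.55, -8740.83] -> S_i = -8.70*5.63^i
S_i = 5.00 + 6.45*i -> [5.0, 11.45, 17.9, 24.35, 30.8]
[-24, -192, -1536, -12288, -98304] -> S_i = -24*8^i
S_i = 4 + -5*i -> [4, -1, -6, -11, -16]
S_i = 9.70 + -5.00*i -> [9.7, 4.7, -0.3, -5.3, -10.3]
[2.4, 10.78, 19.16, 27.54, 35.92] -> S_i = 2.40 + 8.38*i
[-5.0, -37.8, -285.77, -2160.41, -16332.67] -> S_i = -5.00*7.56^i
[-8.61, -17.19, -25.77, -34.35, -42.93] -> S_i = -8.61 + -8.58*i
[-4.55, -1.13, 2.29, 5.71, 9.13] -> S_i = -4.55 + 3.42*i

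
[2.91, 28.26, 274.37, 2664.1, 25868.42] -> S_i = 2.91*9.71^i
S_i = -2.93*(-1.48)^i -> [-2.93, 4.34, -6.42, 9.5, -14.06]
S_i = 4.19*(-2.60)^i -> [4.19, -10.89, 28.32, -73.64, 191.47]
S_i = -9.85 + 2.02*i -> [-9.85, -7.83, -5.81, -3.79, -1.77]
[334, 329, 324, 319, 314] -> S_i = 334 + -5*i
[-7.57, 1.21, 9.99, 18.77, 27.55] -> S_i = -7.57 + 8.78*i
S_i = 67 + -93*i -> [67, -26, -119, -212, -305]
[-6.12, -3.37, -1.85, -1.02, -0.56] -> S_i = -6.12*0.55^i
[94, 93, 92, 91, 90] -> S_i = 94 + -1*i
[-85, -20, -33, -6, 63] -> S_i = Random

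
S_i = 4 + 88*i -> [4, 92, 180, 268, 356]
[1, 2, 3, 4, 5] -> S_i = 1 + 1*i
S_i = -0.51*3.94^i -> [-0.51, -2.01, -7.92, -31.19, -122.9]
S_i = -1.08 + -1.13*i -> [-1.08, -2.21, -3.34, -4.47, -5.6]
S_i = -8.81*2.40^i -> [-8.81, -21.14, -50.75, -121.79, -292.29]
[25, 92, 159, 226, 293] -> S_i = 25 + 67*i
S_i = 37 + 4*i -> [37, 41, 45, 49, 53]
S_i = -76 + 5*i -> [-76, -71, -66, -61, -56]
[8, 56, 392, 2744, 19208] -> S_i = 8*7^i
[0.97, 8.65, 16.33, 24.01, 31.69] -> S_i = 0.97 + 7.68*i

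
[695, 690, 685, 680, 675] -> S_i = 695 + -5*i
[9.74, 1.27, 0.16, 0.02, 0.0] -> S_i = 9.74*0.13^i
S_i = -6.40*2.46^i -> [-6.4, -15.74, -38.73, -95.28, -234.38]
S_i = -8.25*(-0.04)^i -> [-8.25, 0.33, -0.01, 0.0, -0.0]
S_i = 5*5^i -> [5, 25, 125, 625, 3125]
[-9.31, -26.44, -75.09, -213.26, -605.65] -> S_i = -9.31*2.84^i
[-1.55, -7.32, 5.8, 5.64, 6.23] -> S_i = Random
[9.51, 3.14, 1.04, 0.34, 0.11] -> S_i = 9.51*0.33^i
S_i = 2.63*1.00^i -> [2.63, 2.63, 2.63, 2.63, 2.63]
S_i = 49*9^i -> [49, 441, 3969, 35721, 321489]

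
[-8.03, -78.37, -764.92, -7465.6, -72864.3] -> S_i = -8.03*9.76^i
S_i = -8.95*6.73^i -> [-8.95, -60.23, -405.37, -2728.15, -18360.45]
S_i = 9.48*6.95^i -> [9.48, 65.89, 457.91, 3182.46, 22118.09]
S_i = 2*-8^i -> [2, -16, 128, -1024, 8192]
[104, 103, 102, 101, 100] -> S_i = 104 + -1*i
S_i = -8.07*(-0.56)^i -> [-8.07, 4.52, -2.53, 1.42, -0.79]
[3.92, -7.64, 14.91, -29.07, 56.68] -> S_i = 3.92*(-1.95)^i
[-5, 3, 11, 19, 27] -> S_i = -5 + 8*i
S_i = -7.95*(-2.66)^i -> [-7.95, 21.15, -56.25, 149.63, -398.01]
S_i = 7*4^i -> [7, 28, 112, 448, 1792]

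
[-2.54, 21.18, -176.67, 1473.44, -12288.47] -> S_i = -2.54*(-8.34)^i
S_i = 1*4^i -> [1, 4, 16, 64, 256]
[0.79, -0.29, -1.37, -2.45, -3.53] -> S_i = 0.79 + -1.08*i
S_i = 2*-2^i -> [2, -4, 8, -16, 32]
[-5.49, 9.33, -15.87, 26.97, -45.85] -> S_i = -5.49*(-1.70)^i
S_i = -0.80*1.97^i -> [-0.8, -1.58, -3.1, -6.12, -12.05]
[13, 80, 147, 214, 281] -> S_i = 13 + 67*i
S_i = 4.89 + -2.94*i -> [4.89, 1.95, -0.99, -3.93, -6.87]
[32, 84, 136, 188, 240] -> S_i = 32 + 52*i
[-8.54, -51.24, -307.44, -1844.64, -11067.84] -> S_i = -8.54*6.00^i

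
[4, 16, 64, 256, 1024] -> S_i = 4*4^i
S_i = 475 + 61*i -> [475, 536, 597, 658, 719]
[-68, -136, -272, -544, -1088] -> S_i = -68*2^i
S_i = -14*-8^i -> [-14, 112, -896, 7168, -57344]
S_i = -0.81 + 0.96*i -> [-0.81, 0.15, 1.11, 2.07, 3.03]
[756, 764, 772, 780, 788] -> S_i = 756 + 8*i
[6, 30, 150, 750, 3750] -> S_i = 6*5^i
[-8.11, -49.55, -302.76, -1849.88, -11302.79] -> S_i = -8.11*6.11^i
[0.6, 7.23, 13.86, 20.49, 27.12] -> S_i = 0.60 + 6.63*i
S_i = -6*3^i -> [-6, -18, -54, -162, -486]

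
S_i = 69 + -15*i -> [69, 54, 39, 24, 9]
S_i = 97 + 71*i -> [97, 168, 239, 310, 381]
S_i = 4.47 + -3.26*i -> [4.47, 1.21, -2.05, -5.31, -8.57]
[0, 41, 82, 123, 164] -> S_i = 0 + 41*i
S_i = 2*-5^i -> [2, -10, 50, -250, 1250]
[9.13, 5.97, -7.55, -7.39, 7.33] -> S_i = Random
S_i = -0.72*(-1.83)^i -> [-0.72, 1.32, -2.41, 4.41, -8.07]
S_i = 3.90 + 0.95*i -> [3.9, 4.85, 5.8, 6.75, 7.7]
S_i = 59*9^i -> [59, 531, 4779, 43011, 387099]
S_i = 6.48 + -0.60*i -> [6.48, 5.88, 5.28, 4.68, 4.08]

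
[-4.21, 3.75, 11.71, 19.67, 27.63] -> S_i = -4.21 + 7.96*i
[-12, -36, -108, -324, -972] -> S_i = -12*3^i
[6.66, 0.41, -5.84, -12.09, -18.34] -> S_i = 6.66 + -6.25*i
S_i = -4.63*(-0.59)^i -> [-4.63, 2.73, -1.61, 0.95, -0.56]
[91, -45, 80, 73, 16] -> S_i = Random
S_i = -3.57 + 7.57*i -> [-3.57, 4.0, 11.57, 19.14, 26.71]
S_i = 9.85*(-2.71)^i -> [9.85, -26.69, 72.34, -196.04, 531.27]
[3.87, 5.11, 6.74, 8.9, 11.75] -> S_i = 3.87*1.32^i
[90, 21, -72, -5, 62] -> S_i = Random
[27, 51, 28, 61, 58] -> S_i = Random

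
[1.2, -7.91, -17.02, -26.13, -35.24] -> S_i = 1.20 + -9.11*i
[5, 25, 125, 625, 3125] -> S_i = 5*5^i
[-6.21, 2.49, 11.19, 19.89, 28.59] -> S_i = -6.21 + 8.70*i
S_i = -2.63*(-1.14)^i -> [-2.63, 3.0, -3.42, 3.9, -4.44]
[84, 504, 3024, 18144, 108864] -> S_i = 84*6^i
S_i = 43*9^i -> [43, 387, 3483, 31347, 282123]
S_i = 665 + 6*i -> [665, 671, 677, 683, 689]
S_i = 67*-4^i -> [67, -268, 1072, -4288, 17152]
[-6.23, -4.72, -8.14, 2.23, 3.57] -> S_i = Random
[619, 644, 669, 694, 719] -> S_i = 619 + 25*i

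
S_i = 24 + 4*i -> [24, 28, 32, 36, 40]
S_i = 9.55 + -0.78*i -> [9.55, 8.77, 7.99, 7.21, 6.43]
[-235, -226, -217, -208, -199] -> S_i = -235 + 9*i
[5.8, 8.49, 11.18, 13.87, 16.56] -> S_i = 5.80 + 2.69*i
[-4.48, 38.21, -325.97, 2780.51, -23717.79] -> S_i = -4.48*(-8.53)^i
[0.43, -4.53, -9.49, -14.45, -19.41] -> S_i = 0.43 + -4.96*i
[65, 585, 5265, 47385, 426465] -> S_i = 65*9^i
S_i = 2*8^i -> [2, 16, 128, 1024, 8192]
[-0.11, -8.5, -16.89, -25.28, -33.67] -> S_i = -0.11 + -8.39*i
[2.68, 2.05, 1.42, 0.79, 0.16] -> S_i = 2.68 + -0.63*i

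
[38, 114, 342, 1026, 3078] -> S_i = 38*3^i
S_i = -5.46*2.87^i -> [-5.46, -15.67, -44.97, -129.07, -370.44]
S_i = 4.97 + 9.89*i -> [4.97, 14.86, 24.75, 34.64, 44.53]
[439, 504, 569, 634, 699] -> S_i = 439 + 65*i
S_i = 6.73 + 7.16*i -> [6.73, 13.89, 21.05, 28.21, 35.37]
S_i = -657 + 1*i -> [-657, -656, -655, -654, -653]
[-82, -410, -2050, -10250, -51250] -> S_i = -82*5^i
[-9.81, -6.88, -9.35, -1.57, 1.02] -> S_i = Random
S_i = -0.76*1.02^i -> [-0.76, -0.78, -0.79, -0.81, -0.82]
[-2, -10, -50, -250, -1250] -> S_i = -2*5^i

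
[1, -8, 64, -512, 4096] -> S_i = 1*-8^i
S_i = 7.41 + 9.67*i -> [7.41, 17.08, 26.75, 36.42, 46.09]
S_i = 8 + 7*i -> [8, 15, 22, 29, 36]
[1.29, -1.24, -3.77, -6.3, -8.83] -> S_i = 1.29 + -2.53*i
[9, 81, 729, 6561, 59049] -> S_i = 9*9^i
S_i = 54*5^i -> [54, 270, 1350, 6750, 33750]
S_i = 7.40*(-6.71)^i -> [7.4, -49.65, 333.18, -2235.63, 15001.05]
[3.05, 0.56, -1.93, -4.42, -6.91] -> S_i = 3.05 + -2.49*i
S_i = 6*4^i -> [6, 24, 96, 384, 1536]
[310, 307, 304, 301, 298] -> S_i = 310 + -3*i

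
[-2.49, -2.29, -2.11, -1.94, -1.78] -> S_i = -2.49*0.92^i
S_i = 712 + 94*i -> [712, 806, 900, 994, 1088]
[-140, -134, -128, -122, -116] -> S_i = -140 + 6*i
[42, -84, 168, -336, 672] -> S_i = 42*-2^i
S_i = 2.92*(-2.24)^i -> [2.92, -6.54, 14.65, -32.82, 73.51]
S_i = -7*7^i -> [-7, -49, -343, -2401, -16807]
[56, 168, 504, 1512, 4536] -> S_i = 56*3^i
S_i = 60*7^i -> [60, 420, 2940, 20580, 144060]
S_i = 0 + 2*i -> [0, 2, 4, 6, 8]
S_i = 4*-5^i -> [4, -20, 100, -500, 2500]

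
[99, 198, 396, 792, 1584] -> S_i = 99*2^i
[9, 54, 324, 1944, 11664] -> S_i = 9*6^i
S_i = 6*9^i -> [6, 54, 486, 4374, 39366]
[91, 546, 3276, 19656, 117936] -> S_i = 91*6^i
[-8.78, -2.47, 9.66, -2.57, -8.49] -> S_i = Random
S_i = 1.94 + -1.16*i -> [1.94, 0.78, -0.38, -1.54, -2.7]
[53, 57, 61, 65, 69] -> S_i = 53 + 4*i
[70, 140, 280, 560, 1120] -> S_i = 70*2^i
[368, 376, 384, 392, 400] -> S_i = 368 + 8*i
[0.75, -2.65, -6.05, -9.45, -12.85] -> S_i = 0.75 + -3.40*i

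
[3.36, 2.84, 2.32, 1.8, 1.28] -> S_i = 3.36 + -0.52*i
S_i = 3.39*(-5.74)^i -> [3.39, -19.46, 111.69, -641.11, 3680.0]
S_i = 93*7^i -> [93, 651, 4557, 31899, 223293]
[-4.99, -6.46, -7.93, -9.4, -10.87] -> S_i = -4.99 + -1.47*i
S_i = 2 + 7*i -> [2, 9, 16, 23, 30]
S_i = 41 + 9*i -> [41, 50, 59, 68, 77]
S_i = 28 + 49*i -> [28, 77, 126, 175, 224]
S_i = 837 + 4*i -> [837, 841, 845, 849, 853]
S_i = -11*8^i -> [-11, -88, -704, -5632, -45056]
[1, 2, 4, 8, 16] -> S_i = 1*2^i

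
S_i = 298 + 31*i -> [298, 329, 360, 391, 422]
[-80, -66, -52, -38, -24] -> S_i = -80 + 14*i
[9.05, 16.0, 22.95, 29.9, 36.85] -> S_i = 9.05 + 6.95*i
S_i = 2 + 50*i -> [2, 52, 102, 152, 202]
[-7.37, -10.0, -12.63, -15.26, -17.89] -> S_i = -7.37 + -2.63*i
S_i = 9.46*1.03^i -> [9.46, 9.74, 10.04, 10.34, 10.65]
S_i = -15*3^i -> [-15, -45, -135, -405, -1215]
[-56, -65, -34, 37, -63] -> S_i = Random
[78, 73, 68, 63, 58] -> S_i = 78 + -5*i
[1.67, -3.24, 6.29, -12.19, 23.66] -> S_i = 1.67*(-1.94)^i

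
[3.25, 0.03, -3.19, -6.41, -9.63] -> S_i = 3.25 + -3.22*i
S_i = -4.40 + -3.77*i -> [-4.4, -8.17, -11.94, -15.71, -19.48]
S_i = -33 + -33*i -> [-33, -66, -99, -132, -165]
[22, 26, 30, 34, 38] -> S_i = 22 + 4*i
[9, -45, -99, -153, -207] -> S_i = 9 + -54*i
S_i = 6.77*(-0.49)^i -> [6.77, -3.32, 1.63, -0.8, 0.39]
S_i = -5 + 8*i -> [-5, 3, 11, 19, 27]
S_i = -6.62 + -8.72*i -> [-6.62, -15.34, -24.06, -32.78, -41.5]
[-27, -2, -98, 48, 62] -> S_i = Random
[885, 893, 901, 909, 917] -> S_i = 885 + 8*i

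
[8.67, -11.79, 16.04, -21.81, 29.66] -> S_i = 8.67*(-1.36)^i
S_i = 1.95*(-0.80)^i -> [1.95, -1.56, 1.25, -1.0, 0.8]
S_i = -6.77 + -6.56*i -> [-6.77, -13.33, -19.89, -26.45, -33.01]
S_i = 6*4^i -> [6, 24, 96, 384, 1536]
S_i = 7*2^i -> [7, 14, 28, 56, 112]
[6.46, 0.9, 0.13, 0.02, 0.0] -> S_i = 6.46*0.14^i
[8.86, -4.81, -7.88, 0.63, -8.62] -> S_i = Random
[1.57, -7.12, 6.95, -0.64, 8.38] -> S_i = Random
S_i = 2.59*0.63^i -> [2.59, 1.63, 1.03, 0.65, 0.41]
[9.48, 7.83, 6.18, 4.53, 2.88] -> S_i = 9.48 + -1.65*i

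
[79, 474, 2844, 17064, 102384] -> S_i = 79*6^i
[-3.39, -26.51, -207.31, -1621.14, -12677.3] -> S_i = -3.39*7.82^i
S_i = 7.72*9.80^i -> [7.72, 75.66, 741.43, 7266.0, 71206.82]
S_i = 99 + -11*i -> [99, 88, 77, 66, 55]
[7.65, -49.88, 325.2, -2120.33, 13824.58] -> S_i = 7.65*(-6.52)^i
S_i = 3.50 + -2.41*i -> [3.5, 1.09, -1.32, -3.73, -6.14]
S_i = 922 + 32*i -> [922, 954, 986, 1018, 1050]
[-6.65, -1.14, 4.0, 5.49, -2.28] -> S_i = Random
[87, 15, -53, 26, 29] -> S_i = Random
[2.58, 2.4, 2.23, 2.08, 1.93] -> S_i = 2.58*0.93^i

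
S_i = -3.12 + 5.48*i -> [-3.12, 2.36, 7.84, 13.32, 18.8]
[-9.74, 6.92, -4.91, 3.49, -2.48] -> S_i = -9.74*(-0.71)^i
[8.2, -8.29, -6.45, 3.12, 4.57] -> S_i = Random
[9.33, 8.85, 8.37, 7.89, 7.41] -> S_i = 9.33 + -0.48*i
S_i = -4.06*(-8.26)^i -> [-4.06, 33.54, -277.0, 2288.05, -18899.32]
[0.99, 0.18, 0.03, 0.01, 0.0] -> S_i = 0.99*0.18^i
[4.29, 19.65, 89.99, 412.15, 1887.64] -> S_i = 4.29*4.58^i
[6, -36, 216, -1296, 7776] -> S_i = 6*-6^i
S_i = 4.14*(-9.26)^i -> [4.14, -38.34, 355.0, -3287.25, 30439.97]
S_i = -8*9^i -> [-8, -72, -648, -5832, -52488]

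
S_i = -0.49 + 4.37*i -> [-0.49, 3.88, 8.25, 12.62, 16.99]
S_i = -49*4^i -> [-49, -196, -784, -3136, -12544]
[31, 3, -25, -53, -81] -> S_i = 31 + -28*i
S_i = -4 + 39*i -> [-4, 35, 74, 113, 152]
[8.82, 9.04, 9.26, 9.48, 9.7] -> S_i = 8.82 + 0.22*i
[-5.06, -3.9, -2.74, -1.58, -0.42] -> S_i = -5.06 + 1.16*i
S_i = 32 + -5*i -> [32, 27, 22, 17, 12]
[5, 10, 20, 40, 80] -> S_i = 5*2^i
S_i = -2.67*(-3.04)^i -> [-2.67, 8.12, -24.68, 75.01, -228.04]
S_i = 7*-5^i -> [7, -35, 175, -875, 4375]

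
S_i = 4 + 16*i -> [4, 20, 36, 52, 68]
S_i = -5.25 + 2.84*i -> [-5.25, -2.41, 0.43, 3.27, 6.11]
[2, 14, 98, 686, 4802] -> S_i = 2*7^i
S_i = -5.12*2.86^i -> [-5.12, -14.64, -41.88, -119.78, -342.56]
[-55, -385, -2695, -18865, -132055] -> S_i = -55*7^i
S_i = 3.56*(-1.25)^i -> [3.56, -4.45, 5.56, -6.95, 8.69]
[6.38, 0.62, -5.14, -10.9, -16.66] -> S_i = 6.38 + -5.76*i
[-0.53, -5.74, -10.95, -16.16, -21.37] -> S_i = -0.53 + -5.21*i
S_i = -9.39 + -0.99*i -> [-9.39, -10.38, -11.37, -12.36, -13.35]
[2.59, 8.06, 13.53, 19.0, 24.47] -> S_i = 2.59 + 5.47*i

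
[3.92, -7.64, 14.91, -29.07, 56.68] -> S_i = 3.92*(-1.95)^i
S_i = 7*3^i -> [7, 21, 63, 189, 567]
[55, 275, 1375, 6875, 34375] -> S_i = 55*5^i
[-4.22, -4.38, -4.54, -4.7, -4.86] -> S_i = -4.22 + -0.16*i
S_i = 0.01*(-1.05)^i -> [0.01, -0.01, 0.01, -0.01, 0.01]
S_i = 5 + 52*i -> [5, 57, 109, 161, 213]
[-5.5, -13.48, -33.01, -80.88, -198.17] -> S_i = -5.50*2.45^i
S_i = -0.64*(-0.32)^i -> [-0.64, 0.2, -0.07, 0.02, -0.01]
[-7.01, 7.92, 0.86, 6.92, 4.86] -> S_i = Random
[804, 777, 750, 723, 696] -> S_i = 804 + -27*i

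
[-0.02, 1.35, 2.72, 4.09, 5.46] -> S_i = -0.02 + 1.37*i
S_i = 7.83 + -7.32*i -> [7.83, 0.51, -6.81, -14.13, -21.45]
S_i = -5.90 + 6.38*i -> [-5.9, 0.48, 6.86, 13.24, 19.62]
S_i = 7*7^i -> [7, 49, 343, 2401, 16807]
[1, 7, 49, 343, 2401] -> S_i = 1*7^i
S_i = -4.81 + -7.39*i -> [-4.81, -12.2, -19.59, -26.98, -34.37]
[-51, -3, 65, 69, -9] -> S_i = Random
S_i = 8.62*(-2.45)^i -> [8.62, -21.12, 51.74, -126.77, 310.58]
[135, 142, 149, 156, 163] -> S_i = 135 + 7*i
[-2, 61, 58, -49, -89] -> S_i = Random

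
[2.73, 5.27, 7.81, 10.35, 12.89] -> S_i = 2.73 + 2.54*i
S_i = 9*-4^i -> [9, -36, 144, -576, 2304]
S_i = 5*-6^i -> [5, -30, 180, -1080, 6480]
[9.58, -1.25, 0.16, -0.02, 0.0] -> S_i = 9.58*(-0.13)^i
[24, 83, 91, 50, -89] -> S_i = Random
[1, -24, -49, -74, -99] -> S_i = 1 + -25*i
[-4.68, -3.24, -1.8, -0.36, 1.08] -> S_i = -4.68 + 1.44*i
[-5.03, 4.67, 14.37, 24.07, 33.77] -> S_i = -5.03 + 9.70*i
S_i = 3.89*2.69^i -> [3.89, 10.46, 28.15, 75.72, 203.68]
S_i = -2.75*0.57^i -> [-2.75, -1.57, -0.89, -0.51, -0.29]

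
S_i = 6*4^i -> [6, 24, 96, 384, 1536]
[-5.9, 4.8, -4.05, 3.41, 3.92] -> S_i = Random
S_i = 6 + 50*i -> [6, 56, 106, 156, 206]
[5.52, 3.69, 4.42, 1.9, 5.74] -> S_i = Random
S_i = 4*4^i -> [4, 16, 64, 256, 1024]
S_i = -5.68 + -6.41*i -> [-5.68, -12.09, -18.5, -24.91, -31.32]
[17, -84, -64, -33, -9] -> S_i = Random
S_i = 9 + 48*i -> [9, 57, 105, 153, 201]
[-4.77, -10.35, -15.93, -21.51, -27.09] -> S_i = -4.77 + -5.58*i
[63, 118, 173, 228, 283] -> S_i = 63 + 55*i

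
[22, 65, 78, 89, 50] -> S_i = Random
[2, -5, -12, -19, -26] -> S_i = 2 + -7*i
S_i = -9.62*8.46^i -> [-9.62, -81.39, -688.52, -5824.87, -49278.39]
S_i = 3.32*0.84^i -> [3.32, 2.79, 2.34, 1.97, 1.65]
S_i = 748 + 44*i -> [748, 792, 836, 880, 924]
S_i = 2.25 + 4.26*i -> [2.25, 6.51, 10.77, 15.03, 19.29]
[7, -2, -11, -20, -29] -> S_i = 7 + -9*i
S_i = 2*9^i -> [2, 18, 162, 1458, 13122]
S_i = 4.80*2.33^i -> [4.8, 11.18, 26.06, 60.72, 141.47]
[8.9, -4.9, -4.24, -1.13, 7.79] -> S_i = Random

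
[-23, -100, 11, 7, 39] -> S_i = Random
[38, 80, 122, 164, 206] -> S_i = 38 + 42*i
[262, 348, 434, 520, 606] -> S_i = 262 + 86*i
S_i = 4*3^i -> [4, 12, 36, 108, 324]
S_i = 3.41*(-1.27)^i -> [3.41, -4.33, 5.5, -6.98, 8.87]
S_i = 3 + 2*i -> [3, 5, 7, 9, 11]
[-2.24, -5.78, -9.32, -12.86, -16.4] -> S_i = -2.24 + -3.54*i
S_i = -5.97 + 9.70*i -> [-5.97, 3.73, 13.43, 23.13, 32.83]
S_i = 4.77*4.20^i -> [4.77, 20.03, 84.14, 353.4, 1484.28]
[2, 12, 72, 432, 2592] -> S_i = 2*6^i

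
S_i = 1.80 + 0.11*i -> [1.8, 1.91, 2.02, 2.13, 2.24]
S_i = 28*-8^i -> [28, -224, 1792, -14336, 114688]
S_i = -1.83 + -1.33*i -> [-1.83, -3.16, -4.49, -5.82, -7.15]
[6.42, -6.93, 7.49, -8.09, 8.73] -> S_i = 6.42*(-1.08)^i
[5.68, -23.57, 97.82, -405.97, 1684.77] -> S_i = 5.68*(-4.15)^i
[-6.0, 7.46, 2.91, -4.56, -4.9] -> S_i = Random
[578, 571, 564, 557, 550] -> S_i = 578 + -7*i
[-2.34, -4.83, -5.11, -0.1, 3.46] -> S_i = Random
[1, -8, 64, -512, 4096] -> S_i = 1*-8^i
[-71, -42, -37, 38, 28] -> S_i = Random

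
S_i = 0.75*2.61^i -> [0.75, 1.96, 5.11, 13.33, 34.8]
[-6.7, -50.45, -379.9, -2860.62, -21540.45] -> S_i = -6.70*7.53^i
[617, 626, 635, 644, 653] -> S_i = 617 + 9*i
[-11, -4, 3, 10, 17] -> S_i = -11 + 7*i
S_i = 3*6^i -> [3, 18, 108, 648, 3888]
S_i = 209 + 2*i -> [209, 211, 213, 215, 217]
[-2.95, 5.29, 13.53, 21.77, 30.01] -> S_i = -2.95 + 8.24*i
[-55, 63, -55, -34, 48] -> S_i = Random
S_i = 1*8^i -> [1, 8, 64, 512, 4096]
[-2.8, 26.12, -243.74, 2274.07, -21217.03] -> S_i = -2.80*(-9.33)^i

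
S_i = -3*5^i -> [-3, -15, -75, -375, -1875]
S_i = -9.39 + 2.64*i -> [-9.39, -6.75, -4.11, -1.47, 1.17]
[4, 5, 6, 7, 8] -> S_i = 4 + 1*i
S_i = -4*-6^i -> [-4, 24, -144, 864, -5184]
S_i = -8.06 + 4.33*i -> [-8.06, -3.73, 0.6, 4.93, 9.26]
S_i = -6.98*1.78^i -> [-6.98, -12.42, -22.12, -39.37, -70.07]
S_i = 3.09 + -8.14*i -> [3.09, -5.05, -13.19, -21.33, -29.47]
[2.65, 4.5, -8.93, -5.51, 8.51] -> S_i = Random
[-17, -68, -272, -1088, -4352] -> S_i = -17*4^i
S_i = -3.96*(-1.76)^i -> [-3.96, 6.97, -12.27, 21.59, -38.0]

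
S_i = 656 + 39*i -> [656, 695, 734, 773, 812]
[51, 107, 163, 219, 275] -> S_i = 51 + 56*i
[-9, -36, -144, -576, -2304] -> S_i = -9*4^i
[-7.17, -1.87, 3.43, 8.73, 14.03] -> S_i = -7.17 + 5.30*i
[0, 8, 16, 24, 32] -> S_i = 0 + 8*i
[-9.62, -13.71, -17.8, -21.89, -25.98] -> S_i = -9.62 + -4.09*i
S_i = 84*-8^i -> [84, -672, 5376, -43008, 344064]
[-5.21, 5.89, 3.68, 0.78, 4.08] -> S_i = Random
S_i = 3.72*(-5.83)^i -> [3.72, -21.69, 126.44, -737.14, 4297.51]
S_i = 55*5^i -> [55, 275, 1375, 6875, 34375]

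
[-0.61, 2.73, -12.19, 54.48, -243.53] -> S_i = -0.61*(-4.47)^i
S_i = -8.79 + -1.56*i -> [-8.79, -10.35, -11.91, -13.47, -15.03]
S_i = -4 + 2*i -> [-4, -2, 0, 2, 4]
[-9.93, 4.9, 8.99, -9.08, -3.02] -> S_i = Random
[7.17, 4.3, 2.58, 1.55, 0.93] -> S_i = 7.17*0.60^i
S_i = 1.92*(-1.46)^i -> [1.92, -2.8, 4.09, -5.98, 8.72]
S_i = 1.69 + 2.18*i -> [1.69, 3.87, 6.05, 8.23, 10.41]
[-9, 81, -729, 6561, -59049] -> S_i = -9*-9^i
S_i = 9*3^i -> [9, 27, 81, 243, 729]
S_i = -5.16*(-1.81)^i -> [-5.16, 9.34, -16.9, 30.6, -55.38]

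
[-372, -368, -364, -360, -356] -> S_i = -372 + 4*i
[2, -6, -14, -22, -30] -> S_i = 2 + -8*i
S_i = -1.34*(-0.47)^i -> [-1.34, 0.63, -0.3, 0.14, -0.07]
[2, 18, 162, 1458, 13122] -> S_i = 2*9^i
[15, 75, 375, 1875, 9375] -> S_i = 15*5^i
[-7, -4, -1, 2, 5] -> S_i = -7 + 3*i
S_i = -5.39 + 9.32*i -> [-5.39, 3.93, 13.25, 22.57, 31.89]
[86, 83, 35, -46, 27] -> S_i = Random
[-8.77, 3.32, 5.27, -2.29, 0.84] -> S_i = Random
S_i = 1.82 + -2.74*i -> [1.82, -0.92, -3.66, -6.4, -9.14]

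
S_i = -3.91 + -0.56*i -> [-3.91, -4.47, -5.03, -5.59, -6.15]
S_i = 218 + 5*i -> [218, 223, 228, 233, 238]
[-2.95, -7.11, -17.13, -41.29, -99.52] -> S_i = -2.95*2.41^i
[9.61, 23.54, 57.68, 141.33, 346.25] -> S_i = 9.61*2.45^i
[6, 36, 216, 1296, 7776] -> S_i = 6*6^i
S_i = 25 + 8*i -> [25, 33, 41, 49, 57]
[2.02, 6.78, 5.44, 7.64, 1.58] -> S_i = Random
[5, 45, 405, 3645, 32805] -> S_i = 5*9^i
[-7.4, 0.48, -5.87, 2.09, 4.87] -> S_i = Random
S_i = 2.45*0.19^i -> [2.45, 0.47, 0.09, 0.02, 0.0]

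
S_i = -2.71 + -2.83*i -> [-2.71, -5.54, -8.37, -11.2, -14.03]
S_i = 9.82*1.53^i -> [9.82, 15.02, 22.99, 35.17, 53.81]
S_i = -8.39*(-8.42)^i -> [-8.39, 70.64, -594.82, 5008.39, -42170.65]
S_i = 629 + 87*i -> [629, 716, 803, 890, 977]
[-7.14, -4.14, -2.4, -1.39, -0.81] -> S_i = -7.14*0.58^i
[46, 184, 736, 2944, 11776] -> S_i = 46*4^i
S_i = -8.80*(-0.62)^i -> [-8.8, 5.46, -3.38, 2.1, -1.3]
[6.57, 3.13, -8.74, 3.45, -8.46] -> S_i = Random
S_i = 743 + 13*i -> [743, 756, 769, 782, 795]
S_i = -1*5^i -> [-1, -5, -25, -125, -625]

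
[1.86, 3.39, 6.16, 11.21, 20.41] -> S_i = 1.86*1.82^i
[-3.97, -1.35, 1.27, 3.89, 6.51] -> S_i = -3.97 + 2.62*i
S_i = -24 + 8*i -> [-24, -16, -8, 0, 8]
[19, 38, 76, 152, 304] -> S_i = 19*2^i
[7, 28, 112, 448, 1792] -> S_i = 7*4^i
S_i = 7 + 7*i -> [7, 14, 21, 28, 35]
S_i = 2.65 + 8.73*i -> [2.65, 11.38, 20.11, 28.84, 37.57]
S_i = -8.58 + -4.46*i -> [-8.58, -13.04, -17.5, -21.96, -26.42]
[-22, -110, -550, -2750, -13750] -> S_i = -22*5^i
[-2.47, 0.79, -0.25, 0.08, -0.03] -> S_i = -2.47*(-0.32)^i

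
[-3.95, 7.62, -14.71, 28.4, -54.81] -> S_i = -3.95*(-1.93)^i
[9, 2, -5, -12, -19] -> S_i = 9 + -7*i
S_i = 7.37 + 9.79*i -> [7.37, 17.16, 26.95, 36.74, 46.53]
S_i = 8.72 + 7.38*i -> [8.72, 16.1, 23.48, 30.86, 38.24]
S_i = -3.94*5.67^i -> [-3.94, -22.34, -126.67, -718.2, -4072.19]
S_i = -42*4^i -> [-42, -168, -672, -2688, -10752]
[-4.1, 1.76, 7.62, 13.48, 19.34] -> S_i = -4.10 + 5.86*i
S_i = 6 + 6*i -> [6, 12, 18, 24, 30]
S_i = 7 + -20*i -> [7, -13, -33, -53, -73]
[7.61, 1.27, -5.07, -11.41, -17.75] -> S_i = 7.61 + -6.34*i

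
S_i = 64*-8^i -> [64, -512, 4096, -32768, 262144]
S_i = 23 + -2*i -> [23, 21, 19, 17, 15]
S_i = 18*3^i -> [18, 54, 162, 486, 1458]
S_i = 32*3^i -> [32, 96, 288, 864, 2592]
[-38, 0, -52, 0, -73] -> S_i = Random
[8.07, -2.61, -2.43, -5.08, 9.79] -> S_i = Random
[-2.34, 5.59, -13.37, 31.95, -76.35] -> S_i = -2.34*(-2.39)^i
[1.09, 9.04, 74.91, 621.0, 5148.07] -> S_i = 1.09*8.29^i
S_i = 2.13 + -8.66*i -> [2.13, -6.53, -15.19, -23.85, -32.51]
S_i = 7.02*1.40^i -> [7.02, 9.83, 13.76, 19.26, 26.97]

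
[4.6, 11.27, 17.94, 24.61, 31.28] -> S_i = 4.60 + 6.67*i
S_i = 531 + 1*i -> [531, 532, 533, 534, 535]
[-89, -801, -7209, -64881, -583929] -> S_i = -89*9^i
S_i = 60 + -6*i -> [60, 54, 48, 42, 36]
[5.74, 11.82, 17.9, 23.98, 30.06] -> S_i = 5.74 + 6.08*i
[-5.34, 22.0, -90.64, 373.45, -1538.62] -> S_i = -5.34*(-4.12)^i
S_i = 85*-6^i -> [85, -510, 3060, -18360, 110160]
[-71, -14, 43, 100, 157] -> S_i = -71 + 57*i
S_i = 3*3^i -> [3, 9, 27, 81, 243]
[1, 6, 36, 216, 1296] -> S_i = 1*6^i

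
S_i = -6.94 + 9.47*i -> [-6.94, 2.53, 12.0, 21.47, 30.94]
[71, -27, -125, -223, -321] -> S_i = 71 + -98*i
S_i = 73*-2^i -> [73, -146, 292, -584, 1168]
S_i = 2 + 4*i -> [2, 6, 10, 14, 18]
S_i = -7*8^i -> [-7, -56, -448, -3584, -28672]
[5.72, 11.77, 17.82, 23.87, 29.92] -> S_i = 5.72 + 6.05*i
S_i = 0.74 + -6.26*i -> [0.74, -5.52, -11.78, -18.04, -24.3]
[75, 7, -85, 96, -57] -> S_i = Random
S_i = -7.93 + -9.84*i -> [-7.93, -17.77, -27.61, -37.45, -47.29]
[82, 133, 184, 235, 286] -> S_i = 82 + 51*i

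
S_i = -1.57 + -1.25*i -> [-1.57, -2.82, -4.07, -5.32, -6.57]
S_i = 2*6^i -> [2, 12, 72, 432, 2592]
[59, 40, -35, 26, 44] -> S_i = Random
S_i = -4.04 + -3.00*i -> [-4.04, -7.04, -10.04, -13.04, -16.04]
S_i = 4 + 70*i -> [4, 74, 144, 214, 284]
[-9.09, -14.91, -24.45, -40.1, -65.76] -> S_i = -9.09*1.64^i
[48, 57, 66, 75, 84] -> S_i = 48 + 9*i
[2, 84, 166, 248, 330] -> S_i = 2 + 82*i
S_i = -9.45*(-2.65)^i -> [-9.45, 25.04, -66.36, 175.86, -466.03]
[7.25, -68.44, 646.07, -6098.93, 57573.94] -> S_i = 7.25*(-9.44)^i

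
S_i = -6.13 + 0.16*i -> [-6.13, -5.97, -5.81, -5.65, -5.49]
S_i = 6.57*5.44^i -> [6.57, 35.74, 194.43, 1057.7, 5753.88]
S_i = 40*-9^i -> [40, -360, 3240, -29160, 262440]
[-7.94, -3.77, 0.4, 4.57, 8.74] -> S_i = -7.94 + 4.17*i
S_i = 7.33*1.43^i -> [7.33, 10.48, 14.99, 21.43, 30.65]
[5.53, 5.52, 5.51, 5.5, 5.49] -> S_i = 5.53 + -0.01*i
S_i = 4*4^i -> [4, 16, 64, 256, 1024]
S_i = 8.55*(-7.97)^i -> [8.55, -68.14, 543.1, -4328.54, 34498.44]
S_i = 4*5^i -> [4, 20, 100, 500, 2500]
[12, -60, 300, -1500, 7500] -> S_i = 12*-5^i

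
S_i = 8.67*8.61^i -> [8.67, 74.65, 642.73, 5533.86, 47646.58]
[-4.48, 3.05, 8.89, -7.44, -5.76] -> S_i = Random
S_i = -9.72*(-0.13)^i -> [-9.72, 1.26, -0.16, 0.02, -0.0]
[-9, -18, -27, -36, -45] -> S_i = -9 + -9*i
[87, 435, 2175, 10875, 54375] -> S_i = 87*5^i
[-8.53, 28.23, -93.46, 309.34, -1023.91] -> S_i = -8.53*(-3.31)^i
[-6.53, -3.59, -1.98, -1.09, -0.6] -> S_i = -6.53*0.55^i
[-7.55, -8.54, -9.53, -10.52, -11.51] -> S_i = -7.55 + -0.99*i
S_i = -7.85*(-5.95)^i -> [-7.85, 46.71, -277.91, 1653.56, -9838.7]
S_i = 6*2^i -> [6, 12, 24, 48, 96]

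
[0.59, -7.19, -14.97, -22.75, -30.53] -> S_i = 0.59 + -7.78*i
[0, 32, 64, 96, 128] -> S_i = 0 + 32*i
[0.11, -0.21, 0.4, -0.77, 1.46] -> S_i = 0.11*(-1.91)^i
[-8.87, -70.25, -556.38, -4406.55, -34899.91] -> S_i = -8.87*7.92^i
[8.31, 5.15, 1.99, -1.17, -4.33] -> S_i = 8.31 + -3.16*i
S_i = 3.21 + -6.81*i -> [3.21, -3.6, -10.41, -17.22, -24.03]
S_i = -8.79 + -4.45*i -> [-8.79, -13.24, -17.69, -22.14, -26.59]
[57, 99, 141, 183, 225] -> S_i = 57 + 42*i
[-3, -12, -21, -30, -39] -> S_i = -3 + -9*i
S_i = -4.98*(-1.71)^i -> [-4.98, 8.52, -14.56, 24.9, -42.58]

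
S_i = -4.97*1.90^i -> [-4.97, -9.44, -17.94, -34.09, -64.77]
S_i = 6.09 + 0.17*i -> [6.09, 6.26, 6.43, 6.6, 6.77]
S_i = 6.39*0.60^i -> [6.39, 3.83, 2.3, 1.38, 0.83]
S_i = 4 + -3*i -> [4, 1, -2, -5, -8]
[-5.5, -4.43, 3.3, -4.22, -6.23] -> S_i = Random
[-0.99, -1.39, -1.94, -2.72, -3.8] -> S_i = -0.99*1.40^i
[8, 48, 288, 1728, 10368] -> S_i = 8*6^i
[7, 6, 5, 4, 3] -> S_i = 7 + -1*i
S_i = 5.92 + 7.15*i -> [5.92, 13.07, 20.22, 27.37, 34.52]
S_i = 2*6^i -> [2, 12, 72, 432, 2592]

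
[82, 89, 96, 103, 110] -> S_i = 82 + 7*i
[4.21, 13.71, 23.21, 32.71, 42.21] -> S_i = 4.21 + 9.50*i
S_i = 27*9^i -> [27, 243, 2187, 19683, 177147]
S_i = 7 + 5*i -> [7, 12, 17, 22, 27]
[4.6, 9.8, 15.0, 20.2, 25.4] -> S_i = 4.60 + 5.20*i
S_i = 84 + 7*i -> [84, 91, 98, 105, 112]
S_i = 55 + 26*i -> [55, 81, 107, 133, 159]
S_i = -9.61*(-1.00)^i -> [-9.61, 9.61, -9.61, 9.61, -9.61]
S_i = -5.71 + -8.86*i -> [-5.71, -14.57, -23.43, -32.29, -41.15]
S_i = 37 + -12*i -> [37, 25, 13, 1, -11]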